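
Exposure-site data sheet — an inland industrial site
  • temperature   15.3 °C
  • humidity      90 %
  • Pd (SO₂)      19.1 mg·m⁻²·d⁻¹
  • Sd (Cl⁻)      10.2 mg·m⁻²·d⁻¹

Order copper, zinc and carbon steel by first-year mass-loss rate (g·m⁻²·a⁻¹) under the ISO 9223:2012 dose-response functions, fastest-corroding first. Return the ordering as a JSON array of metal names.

copper: T>10 °C ⇒ hinge -0.080·(15.3−10) = -0.4240
  Pd branch = 0.0053·Pd^0.26·e^(0.059·RH+f) = 1.511 μm/a
  Sd branch = 0.01025·Sd^0.27·e^(0.036·RH+0.049·T) = 1.037 μm/a
  sum: 1.511 + 1.037 → r_corr = 2.548 μm/a
  mass loss = 2.548 μm/a × 8.96 g/cm³ = 22.83 g·m⁻²·a⁻¹
zinc: temperature factor f = -0.071·(5.3) = -0.3763
  Pd branch = 0.0129·Pd^0.44·e^(0.046·RH+f) = 2.036 μm/a
  Cl⁻ term: 0.0175·10.2^0.57·exp(0.008·90+0.085·15.3) = 0.4959
  sum: 2.036 + 0.4959 → r_corr = 2.532 μm/a
  mass loss = 2.532 μm/a × 7.14 g/cm³ = 18.08 g·m⁻²·a⁻¹
carbon steel: f(T) = -0.054·(T−10) [T>10 °C] = -0.2862
  SO₂ term: 1.77·19.1^0.52·exp(0.02·90-0.2862) = 37.29
  Cl⁻ term: 0.102·10.2^0.62·exp(0.033·90+0.04·15.3) = 15.47
  r_corr = 37.29 + 15.47 = 52.76 μm/a
  mass loss = 52.76 μm/a × 7.85 g/cm³ = 414.2 g·m⁻²·a⁻¹
Ordering by g·m⁻²·a⁻¹: carbon steel (414) > copper (22.8) > zinc (18.1)

["carbon steel", "copper", "zinc"]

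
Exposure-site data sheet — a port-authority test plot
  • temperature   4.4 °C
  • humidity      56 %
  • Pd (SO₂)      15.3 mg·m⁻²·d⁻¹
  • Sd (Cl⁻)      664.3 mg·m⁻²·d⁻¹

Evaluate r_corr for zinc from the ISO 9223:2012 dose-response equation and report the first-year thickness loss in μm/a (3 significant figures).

zinc: f(T) = +0.038·(T−10) [T≤10 °C] = -0.2128
  SO₂ term: 0.0129·15.3^0.44·exp(0.046·56-0.2128) = 0.4552
  Cl⁻ term: 0.0175·664.3^0.57·exp(0.008·56+0.085·4.4) = 1.617
  r_corr = 0.4552 + 1.617 = 2.072 μm/a

r_corr = 2.07 μm/a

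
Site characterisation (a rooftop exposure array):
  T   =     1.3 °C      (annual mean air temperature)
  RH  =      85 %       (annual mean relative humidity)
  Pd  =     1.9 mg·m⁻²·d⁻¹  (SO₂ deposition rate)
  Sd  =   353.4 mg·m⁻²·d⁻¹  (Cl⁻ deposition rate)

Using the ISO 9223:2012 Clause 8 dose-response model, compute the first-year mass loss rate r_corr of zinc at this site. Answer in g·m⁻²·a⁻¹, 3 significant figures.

zinc: temperature factor f = +0.038·(-8.7) = -0.3306
  Pd branch = 0.0129·Pd^0.44·e^(0.046·RH+f) = 0.6134 μm/a
  Cl⁻ term: 0.0175·353.4^0.57·exp(0.008·85+0.085·1.3) = 1.094
  r_corr = 0.6134 + 1.094 = 1.707 μm/a
Convert to mass loss: 1.707 μm/a × 7.14 g/cm³ = 12.19 g·m⁻²·a⁻¹

r_corr = 12.2 g·m⁻²·a⁻¹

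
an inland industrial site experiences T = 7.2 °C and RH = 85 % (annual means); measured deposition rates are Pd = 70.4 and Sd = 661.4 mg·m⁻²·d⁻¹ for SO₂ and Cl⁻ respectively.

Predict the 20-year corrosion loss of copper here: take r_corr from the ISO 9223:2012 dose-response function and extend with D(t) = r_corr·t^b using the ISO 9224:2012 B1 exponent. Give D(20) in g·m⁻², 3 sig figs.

copper: T≤10 °C ⇒ hinge +0.126·(7.2−10) = -0.3528
  Pd branch = 0.0053·Pd^0.26·e^(0.059·RH+f) = 1.696 μm/a
  Sd branch = 0.01025·Sd^0.27·e^(0.036·RH+0.049·T) = 1.796 μm/a
  r_corr = 1.696 + 1.796 = 3.492 μm/a
ISO 9224: D(t) = r_corr · t^b with b = 0.667 (copper, B1)
  D(20) = 3.492 × 20^0.667 = 3.492 × 7.375 = 25.76 μm
  Mass loss = 25.76 μm × 8.96 g/cm³ = 230.8 g·m⁻²

D(20) = 231 g·m⁻²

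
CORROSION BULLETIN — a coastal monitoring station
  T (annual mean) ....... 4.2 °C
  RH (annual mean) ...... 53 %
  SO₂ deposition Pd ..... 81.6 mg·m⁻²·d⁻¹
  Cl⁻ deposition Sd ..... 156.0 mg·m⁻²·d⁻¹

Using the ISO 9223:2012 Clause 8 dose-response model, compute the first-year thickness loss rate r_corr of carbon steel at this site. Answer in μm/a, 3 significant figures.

carbon steel: temperature factor f = +0.150·(-5.8) = -0.8700
  Pd branch = 1.77·Pd^0.52·e^(0.02·RH+f) = 21.11 μm/a
  Sd branch = 0.102·Sd^0.62·e^(0.033·RH+0.04·T) = 15.88 μm/a
  sum: 21.11 + 15.88 → r_corr = 36.99 μm/a

r_corr = 37.0 μm/a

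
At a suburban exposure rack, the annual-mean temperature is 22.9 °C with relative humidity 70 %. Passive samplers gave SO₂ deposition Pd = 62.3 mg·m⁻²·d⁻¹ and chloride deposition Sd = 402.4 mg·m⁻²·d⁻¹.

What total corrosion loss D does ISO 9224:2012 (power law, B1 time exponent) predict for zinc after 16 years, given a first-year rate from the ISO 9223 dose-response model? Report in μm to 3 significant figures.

D(16) = 70.0 μm

zinc: T>10 °C ⇒ hinge -0.071·(22.9−10) = -0.9159
  Pd branch = 0.0129·Pd^0.44·e^(0.046·RH+f) = 0.7958 μm/a
  Cl⁻ term: 0.0175·402.4^0.57·exp(0.008·70+0.085·22.9) = 6.55
  r_corr = 0.7958 + 6.55 = 7.346 μm/a
ISO 9224: D(t) = r_corr · t^b with b = 0.813 (zinc, B1)
  D(16) = 7.346 × 16^0.813 = 7.346 × 9.527 = 69.98 μm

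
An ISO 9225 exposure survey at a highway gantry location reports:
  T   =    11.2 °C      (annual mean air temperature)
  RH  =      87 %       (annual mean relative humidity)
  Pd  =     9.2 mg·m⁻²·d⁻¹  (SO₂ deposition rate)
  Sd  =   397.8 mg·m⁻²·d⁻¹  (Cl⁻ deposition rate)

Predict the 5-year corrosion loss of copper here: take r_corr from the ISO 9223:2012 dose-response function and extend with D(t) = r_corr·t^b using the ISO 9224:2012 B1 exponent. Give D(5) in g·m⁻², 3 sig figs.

D(5) = 91.8 g·m⁻²

copper: f(T) = -0.080·(T−10) [T>10 °C] = -0.0960
  sulphur-dioxide contribution → 1.453 μm/a
  chloride contribution → 2.047 μm/a
  total first-year rate 3.501 μm/a
ISO 9224: D(t) = r_corr · t^b with b = 0.667 (copper, B1)
  D(5) = 3.501 × 5^0.667 = 3.501 × 2.926 = 10.24 μm
  Mass loss = 10.24 μm × 8.96 g/cm³ = 91.77 g·m⁻²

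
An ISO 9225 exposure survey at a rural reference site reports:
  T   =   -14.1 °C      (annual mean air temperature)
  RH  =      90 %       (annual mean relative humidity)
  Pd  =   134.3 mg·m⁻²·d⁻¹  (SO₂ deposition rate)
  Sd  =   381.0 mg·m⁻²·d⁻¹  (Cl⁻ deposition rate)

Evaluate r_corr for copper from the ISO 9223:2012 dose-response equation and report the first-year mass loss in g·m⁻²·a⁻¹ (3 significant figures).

copper: temperature factor f = +0.126·(-24.1) = -3.0366
  sulphur-dioxide contribution → 0.184 μm/a
  chloride contribution → 0.6526 μm/a
  total first-year rate 0.8366 μm/a
Convert to mass loss: 0.8366 μm/a × 8.96 g/cm³ = 7.496 g·m⁻²·a⁻¹

r_corr = 7.50 g·m⁻²·a⁻¹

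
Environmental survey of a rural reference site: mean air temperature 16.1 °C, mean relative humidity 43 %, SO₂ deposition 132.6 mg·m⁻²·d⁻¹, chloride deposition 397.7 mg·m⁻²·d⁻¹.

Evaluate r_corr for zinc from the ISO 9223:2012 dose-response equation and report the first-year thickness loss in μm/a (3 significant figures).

zinc: temperature factor f = -0.071·(6.1) = -0.4331
  Pd branch = 0.0129·Pd^0.44·e^(0.046·RH+f) = 0.5193 μm/a
  Sd branch = 0.0175·Sd^0.57·e^(0.008·RH+0.085·T) = 2.941 μm/a
  sum: 0.5193 + 2.941 → r_corr = 3.46 μm/a

r_corr = 3.46 μm/a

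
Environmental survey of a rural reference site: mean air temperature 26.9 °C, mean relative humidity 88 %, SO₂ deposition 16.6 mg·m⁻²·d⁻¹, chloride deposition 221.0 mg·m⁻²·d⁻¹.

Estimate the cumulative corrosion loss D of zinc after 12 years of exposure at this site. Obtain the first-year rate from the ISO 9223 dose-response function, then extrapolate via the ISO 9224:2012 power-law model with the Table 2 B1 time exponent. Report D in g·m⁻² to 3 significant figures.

zinc: T>10 °C ⇒ hinge -0.071·(26.9−10) = -1.1999
  SO₂ term: 0.0129·16.6^0.44·exp(0.046·88-1.1999) = 0.7662
  Cl⁻ term: 0.0175·221.0^0.57·exp(0.008·88+0.085·26.9) = 7.553
  r_corr = 0.7662 + 7.553 = 8.319 μm/a
Long-term exponent b (ISO 9224 Table 2, B1) = 0.813
  D(12) = 8.319 × 12^0.813 = 8.319 × 7.54 = 62.72 μm
  Mass loss = 62.72 μm × 7.14 g/cm³ = 447.9 g·m⁻²

D(12) = 448 g·m⁻²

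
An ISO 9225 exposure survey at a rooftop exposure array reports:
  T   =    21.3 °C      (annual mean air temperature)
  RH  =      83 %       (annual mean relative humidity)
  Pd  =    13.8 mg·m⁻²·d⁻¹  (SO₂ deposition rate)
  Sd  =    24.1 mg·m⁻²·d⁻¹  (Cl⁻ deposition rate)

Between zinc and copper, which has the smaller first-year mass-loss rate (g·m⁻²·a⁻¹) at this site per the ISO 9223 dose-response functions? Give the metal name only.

zinc: f(T) = -0.071·(T−10) [T>10 °C] = -0.8023
  sulphur-dioxide contribution → 0.8353 μm/a
  chloride contribution → 1.275 μm/a
  total first-year rate 2.11 μm/a
  mass loss = 2.11 μm/a × 7.14 g/cm³ = 15.07 g·m⁻²·a⁻¹
copper: f(T) = -0.080·(T−10) [T>10 °C] = -0.9040
  sulphur-dioxide contribution → 0.5686 μm/a
  chloride contribution → 1.364 μm/a
  ⇒ r_corr(copper) = 1.933 μm/a
  mass loss = 1.933 μm/a × 8.96 g/cm³ = 17.32 g·m⁻²·a⁻¹
Ordering by g·m⁻²·a⁻¹: copper (17.3) > zinc (15.1)

zinc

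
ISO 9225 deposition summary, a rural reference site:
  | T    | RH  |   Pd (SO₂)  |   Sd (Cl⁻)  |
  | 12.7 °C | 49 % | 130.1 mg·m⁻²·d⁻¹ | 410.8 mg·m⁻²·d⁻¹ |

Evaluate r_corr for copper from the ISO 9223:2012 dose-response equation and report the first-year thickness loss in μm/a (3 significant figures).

r_corr = 0.839 μm/a

copper: f(T) = -0.080·(T−10) [T>10 °C] = -0.2160
  SO₂ term: 0.0053·130.1^0.26·exp(0.059·49-0.2160) = 0.2727
  Cl⁻ term: 0.01025·410.8^0.27·exp(0.036·49+0.049·12.7) = 0.5659
  r_corr = 0.2727 + 0.5659 = 0.8387 μm/a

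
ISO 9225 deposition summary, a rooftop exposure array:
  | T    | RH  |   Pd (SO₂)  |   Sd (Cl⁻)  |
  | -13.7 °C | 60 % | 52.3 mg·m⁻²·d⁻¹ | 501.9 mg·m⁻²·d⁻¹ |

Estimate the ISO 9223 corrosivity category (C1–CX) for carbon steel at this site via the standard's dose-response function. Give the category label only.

C2

carbon steel: T≤10 °C ⇒ hinge +0.150·(-13.7−10) = -3.5550
  Pd branch = 1.77·Pd^0.52·e^(0.02·RH+f) = 1.315 μm/a
  Cl⁻ term: 0.102·501.9^0.62·exp(0.033·60+0.04·-13.7) = 20.18
  r_corr = 1.315 + 20.18 = 21.49 μm/a
21.5 μm/a falls in (1.3, 25] for carbon steel → category C2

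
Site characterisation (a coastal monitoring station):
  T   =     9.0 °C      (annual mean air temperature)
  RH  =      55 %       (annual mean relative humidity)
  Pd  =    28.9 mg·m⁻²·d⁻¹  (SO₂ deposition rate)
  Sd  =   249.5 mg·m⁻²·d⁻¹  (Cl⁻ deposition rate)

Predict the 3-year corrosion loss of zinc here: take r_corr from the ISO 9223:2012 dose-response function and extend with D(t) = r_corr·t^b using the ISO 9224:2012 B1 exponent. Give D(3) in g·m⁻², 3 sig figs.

zinc: temperature factor f = +0.038·(-1.0) = -0.0380
  Pd branch = 0.0129·Pd^0.44·e^(0.046·RH+f) = 0.6849 μm/a
  Cl⁻ term: 0.0175·249.5^0.57·exp(0.008·55+0.085·9.0) = 1.357
  r_corr = 0.6849 + 1.357 = 2.042 μm/a
Long-term exponent b (ISO 9224 Table 2, B1) = 0.813
  D(3) = 2.042 × 3^0.813 = 2.042 × 2.443 = 4.989 μm
  Mass loss = 4.989 μm × 7.14 g/cm³ = 35.62 g·m⁻²

D(3) = 35.6 g·m⁻²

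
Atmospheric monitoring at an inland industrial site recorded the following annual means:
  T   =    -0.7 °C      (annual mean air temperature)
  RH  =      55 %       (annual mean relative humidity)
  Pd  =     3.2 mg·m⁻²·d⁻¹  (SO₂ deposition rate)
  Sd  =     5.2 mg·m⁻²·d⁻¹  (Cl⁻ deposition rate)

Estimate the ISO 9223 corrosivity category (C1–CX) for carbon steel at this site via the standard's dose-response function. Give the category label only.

carbon steel: f(T) = +0.150·(T−10) [T≤10 °C] = -1.6050
  Pd branch = 1.77·Pd^0.52·e^(0.02·RH+f) = 1.956 μm/a
  Cl⁻ term: 0.102·5.2^0.62·exp(0.033·55+0.04·-0.7) = 1.693
  sum: 1.956 + 1.693 → r_corr = 3.649 μm/a
Category bounds: 1.3…25 μm/a bracket r_corr ⇒ C2

C2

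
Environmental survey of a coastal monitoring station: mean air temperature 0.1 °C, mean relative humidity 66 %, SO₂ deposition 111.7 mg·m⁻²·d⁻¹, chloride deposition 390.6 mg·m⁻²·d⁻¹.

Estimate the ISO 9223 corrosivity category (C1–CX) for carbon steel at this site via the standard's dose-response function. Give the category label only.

C4

carbon steel: T≤10 °C ⇒ hinge +0.150·(0.1−10) = -1.4850
  Pd branch = 1.77·Pd^0.52·e^(0.02·RH+f) = 17.43 μm/a
  Cl⁻ term: 0.102·390.6^0.62·exp(0.033·66+0.04·0.1) = 36.57
  r_corr = 17.43 + 36.57 = 54 μm/a
Category bounds: 50…80 μm/a bracket r_corr ⇒ C4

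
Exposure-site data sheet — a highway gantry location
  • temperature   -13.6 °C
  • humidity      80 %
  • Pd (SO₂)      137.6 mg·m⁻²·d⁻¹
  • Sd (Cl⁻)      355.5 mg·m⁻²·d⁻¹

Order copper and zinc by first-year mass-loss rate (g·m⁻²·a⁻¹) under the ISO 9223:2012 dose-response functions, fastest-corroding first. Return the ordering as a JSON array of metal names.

copper: temperature factor f = +0.126·(-23.6) = -2.9736
  SO₂ term: 0.0053·137.6^0.26·exp(0.059·80-2.9736) = 0.1093
  Sd branch = 0.01025·Sd^0.27·e^(0.036·RH+0.049·T) = 0.4579 μm/a
  sum: 0.1093 + 0.4579 → r_corr = 0.5673 μm/a
  mass loss = 0.5673 μm/a × 8.96 g/cm³ = 5.083 g·m⁻²·a⁻¹
zinc: T≤10 °C ⇒ hinge +0.038·(-13.6−10) = -0.8968
  SO₂ term: 0.0129·137.6^0.44·exp(0.046·80-0.8968) = 1.821
  Cl⁻ term: 0.0175·355.5^0.57·exp(0.008·80+0.085·-13.6) = 0.2971
  sum: 1.821 + 0.2971 → r_corr = 2.118 μm/a
  mass loss = 2.118 μm/a × 7.14 g/cm³ = 15.12 g·m⁻²·a⁻¹
Ordering by g·m⁻²·a⁻¹: zinc (15.1) > copper (5.08)

["zinc", "copper"]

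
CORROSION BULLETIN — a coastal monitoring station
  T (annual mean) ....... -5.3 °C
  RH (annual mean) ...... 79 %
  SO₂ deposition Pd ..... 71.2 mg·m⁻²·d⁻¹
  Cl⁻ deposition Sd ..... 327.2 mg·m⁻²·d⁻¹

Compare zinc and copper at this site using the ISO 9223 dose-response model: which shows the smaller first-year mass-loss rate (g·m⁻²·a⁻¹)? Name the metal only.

zinc: f(T) = +0.038·(T−10) [T≤10 °C] = -0.5814
  SO₂ term: 0.0129·71.2^0.44·exp(0.046·79-0.5814) = 1.784
  Cl⁻ term: 0.0175·327.2^0.57·exp(0.008·79+0.085·-5.3) = 0.5693
  r_corr = 1.784 + 0.5693 = 2.353 μm/a
  mass loss = 2.353 μm/a × 7.14 g/cm³ = 16.8 g·m⁻²·a⁻¹
copper: f(T) = +0.126·(T−10) [T≤10 °C] = -1.9278
  Pd branch = 0.0053·Pd^0.26·e^(0.059·RH+f) = 0.2471 μm/a
  Sd branch = 0.01025·Sd^0.27·e^(0.036·RH+0.049·T) = 0.6487 μm/a
  r_corr = 0.2471 + 0.6487 = 0.8959 μm/a
  mass loss = 0.8959 μm/a × 8.96 g/cm³ = 8.027 g·m⁻²·a⁻¹
Ordering by g·m⁻²·a⁻¹: zinc (16.8) > copper (8.03)

copper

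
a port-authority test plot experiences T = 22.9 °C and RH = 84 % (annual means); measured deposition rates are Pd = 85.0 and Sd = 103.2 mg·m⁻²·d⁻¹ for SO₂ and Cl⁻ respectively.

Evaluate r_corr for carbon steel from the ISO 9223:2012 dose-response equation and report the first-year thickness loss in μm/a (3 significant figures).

carbon steel: f(T) = -0.054·(T−10) [T>10 °C] = -0.6966
  sulphur-dioxide contribution → 47.68 μm/a
  chloride contribution → 72.24 μm/a
  ⇒ r_corr(carbon steel) = 119.9 μm/a

r_corr = 120 μm/a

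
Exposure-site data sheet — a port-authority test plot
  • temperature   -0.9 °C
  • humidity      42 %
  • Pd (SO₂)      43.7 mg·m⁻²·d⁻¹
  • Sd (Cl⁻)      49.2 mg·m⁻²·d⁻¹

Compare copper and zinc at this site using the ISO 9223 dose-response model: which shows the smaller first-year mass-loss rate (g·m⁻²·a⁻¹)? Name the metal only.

copper

copper: f(T) = +0.126·(T−10) [T≤10 °C] = -1.3734
  sulphur-dioxide contribution → 0.04271 μm/a
  chloride contribution → 0.1274 μm/a
  ⇒ r_corr(copper) = 0.1701 μm/a
  mass loss = 0.1701 μm/a × 8.96 g/cm³ = 1.524 g·m⁻²·a⁻¹
zinc: T≤10 °C ⇒ hinge +0.038·(-0.9−10) = -0.4142
  sulphur-dioxide contribution → 0.3102 μm/a
  chloride contribution → 0.209 μm/a
  ⇒ r_corr(zinc) = 0.5192 μm/a
  mass loss = 0.5192 μm/a × 7.14 g/cm³ = 3.707 g·m⁻²·a⁻¹
Ordering by g·m⁻²·a⁻¹: zinc (3.71) > copper (1.52)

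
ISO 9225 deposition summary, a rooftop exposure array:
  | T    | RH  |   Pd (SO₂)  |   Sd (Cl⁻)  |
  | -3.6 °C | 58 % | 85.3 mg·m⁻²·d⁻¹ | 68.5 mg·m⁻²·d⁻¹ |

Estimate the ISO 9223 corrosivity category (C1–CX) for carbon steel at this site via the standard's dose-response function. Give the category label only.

C2

carbon steel: f(T) = +0.150·(T−10) [T≤10 °C] = -2.0400
  sulphur-dioxide contribution → 7.411 μm/a
  chloride contribution → 8.231 μm/a
  ⇒ r_corr(carbon steel) = 15.64 μm/a
Category bounds: 1.3…25 μm/a bracket r_corr ⇒ C2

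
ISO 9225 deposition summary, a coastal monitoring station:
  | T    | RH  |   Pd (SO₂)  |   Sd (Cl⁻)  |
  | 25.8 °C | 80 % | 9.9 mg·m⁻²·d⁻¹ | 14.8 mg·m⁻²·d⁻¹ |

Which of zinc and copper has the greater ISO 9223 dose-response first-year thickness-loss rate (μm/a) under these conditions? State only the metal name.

zinc

zinc: temperature factor f = -0.071·(15.8) = -1.1218
  Pd branch = 0.0129·Pd^0.44·e^(0.046·RH+f) = 0.4568 μm/a
  Sd branch = 0.0175·Sd^0.57·e^(0.008·RH+0.085·T) = 1.382 μm/a
  sum: 0.4568 + 1.382 → r_corr = 1.839 μm/a
copper: temperature factor f = -0.080·(15.8) = -1.2640
  Pd branch = 0.0053·Pd^0.26·e^(0.059·RH+f) = 0.3048 μm/a
  Cl⁻ term: 0.01025·14.8^0.27·exp(0.036·80+0.049·25.8) = 1.338
  sum: 0.3048 + 1.338 → r_corr = 1.643 μm/a
Ordering by μm/a: zinc (1.84) > copper (1.64)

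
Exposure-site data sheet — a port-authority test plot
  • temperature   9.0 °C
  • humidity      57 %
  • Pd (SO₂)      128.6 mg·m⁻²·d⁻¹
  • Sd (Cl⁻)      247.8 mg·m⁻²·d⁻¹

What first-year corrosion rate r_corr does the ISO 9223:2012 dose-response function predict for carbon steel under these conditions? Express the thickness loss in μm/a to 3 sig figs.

r_corr = 88.8 μm/a

carbon steel: T≤10 °C ⇒ hinge +0.150·(9.0−10) = -0.1500
  sulphur-dioxide contribution → 59.53 μm/a
  chloride contribution → 29.25 μm/a
  total first-year rate 88.78 μm/a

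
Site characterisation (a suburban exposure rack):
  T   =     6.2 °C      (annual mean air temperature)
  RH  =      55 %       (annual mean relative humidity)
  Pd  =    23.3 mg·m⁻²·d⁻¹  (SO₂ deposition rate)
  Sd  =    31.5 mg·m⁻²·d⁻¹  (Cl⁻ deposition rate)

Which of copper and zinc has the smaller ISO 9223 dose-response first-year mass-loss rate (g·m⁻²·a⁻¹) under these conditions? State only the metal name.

copper: T≤10 °C ⇒ hinge +0.126·(6.2−10) = -0.4788
  sulphur-dioxide contribution → 0.191 μm/a
  chloride contribution → 0.2553 μm/a
  total first-year rate 0.4464 μm/a
  mass loss = 0.4464 μm/a × 8.96 g/cm³ = 4 g·m⁻²·a⁻¹
zinc: T≤10 °C ⇒ hinge +0.038·(6.2−10) = -0.1444
  sulphur-dioxide contribution → 0.5601 μm/a
  chloride contribution → 0.3289 μm/a
  ⇒ r_corr(zinc) = 0.889 μm/a
  mass loss = 0.889 μm/a × 7.14 g/cm³ = 6.347 g·m⁻²·a⁻¹
Ordering by g·m⁻²·a⁻¹: zinc (6.35) > copper (4)

copper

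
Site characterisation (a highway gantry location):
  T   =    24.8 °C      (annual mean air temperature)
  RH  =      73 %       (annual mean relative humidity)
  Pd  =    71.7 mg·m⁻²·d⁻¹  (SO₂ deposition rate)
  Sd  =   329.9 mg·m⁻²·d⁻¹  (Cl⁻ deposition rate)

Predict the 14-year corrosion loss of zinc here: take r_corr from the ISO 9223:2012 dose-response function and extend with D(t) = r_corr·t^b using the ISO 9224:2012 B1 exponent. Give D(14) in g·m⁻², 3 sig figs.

D(14) = 481 g·m⁻²

zinc: T>10 °C ⇒ hinge -0.071·(24.8−10) = -1.0508
  sulphur-dioxide contribution → 0.8492 μm/a
  chloride contribution → 7.041 μm/a
  total first-year rate 7.89 μm/a
Long-term exponent b (ISO 9224 Table 2, B1) = 0.813
  D(14) = 7.89 × 14^0.813 = 7.89 × 8.547 = 67.44 μm
  Mass loss = 67.44 μm × 7.14 g/cm³ = 481.5 g·m⁻²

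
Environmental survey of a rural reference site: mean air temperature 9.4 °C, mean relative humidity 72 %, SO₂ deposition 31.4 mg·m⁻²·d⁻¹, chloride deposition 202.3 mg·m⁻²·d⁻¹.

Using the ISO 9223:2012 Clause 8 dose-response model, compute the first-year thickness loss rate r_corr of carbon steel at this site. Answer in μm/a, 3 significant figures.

r_corr = 84.0 μm/a

carbon steel: f(T) = +0.150·(T−10) [T≤10 °C] = -0.0900
  sulphur-dioxide contribution → 40.99 μm/a
  chloride contribution → 43 μm/a
  total first-year rate 83.99 μm/a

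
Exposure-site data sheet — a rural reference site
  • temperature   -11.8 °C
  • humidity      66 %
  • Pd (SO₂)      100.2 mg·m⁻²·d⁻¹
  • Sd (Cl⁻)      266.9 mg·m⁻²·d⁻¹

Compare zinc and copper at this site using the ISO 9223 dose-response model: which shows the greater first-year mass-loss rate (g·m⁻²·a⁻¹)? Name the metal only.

zinc: f(T) = +0.038·(T−10) [T≤10 °C] = -0.8284
  SO₂ term: 0.0129·100.2^0.44·exp(0.046·66-0.8284) = 0.8907
  Sd branch = 0.0175·Sd^0.57·e^(0.008·RH+0.085·T) = 0.2629 μm/a
  sum: 0.8907 + 0.2629 → r_corr = 1.154 μm/a
  mass loss = 1.154 μm/a × 7.14 g/cm³ = 8.236 g·m⁻²·a⁻¹
copper: temperature factor f = +0.126·(-21.8) = -2.7468
  SO₂ term: 0.0053·100.2^0.26·exp(0.059·66-2.7468) = 0.0553
  Cl⁻ term: 0.01025·266.9^0.27·exp(0.036·66+0.049·-11.8) = 0.2796
  r_corr = 0.0553 + 0.2796 = 0.3349 μm/a
  mass loss = 0.3349 μm/a × 8.96 g/cm³ = 3.001 g·m⁻²·a⁻¹
Ordering by g·m⁻²·a⁻¹: zinc (8.24) > copper (3)

zinc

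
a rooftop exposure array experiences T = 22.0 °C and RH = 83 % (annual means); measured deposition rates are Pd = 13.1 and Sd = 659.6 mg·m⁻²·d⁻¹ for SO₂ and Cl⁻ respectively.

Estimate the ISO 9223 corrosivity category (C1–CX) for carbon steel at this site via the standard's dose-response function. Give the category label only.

CX

carbon steel: T>10 °C ⇒ hinge -0.054·(22.0−10) = -0.6480
  sulphur-dioxide contribution → 18.55 μm/a
  chloride contribution → 212.9 μm/a
  total first-year rate 231.5 μm/a
Category bounds: 200…700 μm/a bracket r_corr ⇒ CX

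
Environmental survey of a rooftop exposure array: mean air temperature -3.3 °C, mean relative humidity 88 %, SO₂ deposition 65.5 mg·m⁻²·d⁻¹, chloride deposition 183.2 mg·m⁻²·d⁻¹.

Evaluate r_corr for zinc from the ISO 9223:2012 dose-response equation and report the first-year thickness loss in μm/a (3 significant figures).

r_corr = 3.33 μm/a

zinc: f(T) = +0.038·(T−10) [T≤10 °C] = -0.5054
  sulphur-dioxide contribution → 2.807 μm/a
  chloride contribution → 0.521 μm/a
  ⇒ r_corr(zinc) = 3.328 μm/a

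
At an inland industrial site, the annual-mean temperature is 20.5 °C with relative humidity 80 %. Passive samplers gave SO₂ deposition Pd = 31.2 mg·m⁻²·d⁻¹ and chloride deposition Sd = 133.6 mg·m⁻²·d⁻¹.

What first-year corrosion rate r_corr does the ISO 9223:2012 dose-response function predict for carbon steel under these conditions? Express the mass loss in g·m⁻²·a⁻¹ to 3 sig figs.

carbon steel: f(T) = -0.054·(T−10) [T>10 °C] = -0.5670
  SO₂ term: 1.77·31.2^0.52·exp(0.02·80-0.5670) = 29.75
  Cl⁻ term: 0.102·133.6^0.62·exp(0.033·80+0.04·20.5) = 67.49
  r_corr = 29.75 + 67.49 = 97.25 μm/a
Convert to mass loss: 97.25 μm/a × 7.85 g/cm³ = 763.4 g·m⁻²·a⁻¹

r_corr = 763 g·m⁻²·a⁻¹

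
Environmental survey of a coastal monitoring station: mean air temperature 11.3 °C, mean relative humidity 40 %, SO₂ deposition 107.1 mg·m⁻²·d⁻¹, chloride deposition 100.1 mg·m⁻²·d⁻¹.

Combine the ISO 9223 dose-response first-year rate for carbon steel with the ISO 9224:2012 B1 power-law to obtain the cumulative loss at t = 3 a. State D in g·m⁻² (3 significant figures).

carbon steel: T>10 °C ⇒ hinge -0.054·(11.3−10) = -0.0702
  Pd branch = 1.77·Pd^0.52·e^(0.02·RH+f) = 41.73 μm/a
  Cl⁻ term: 0.102·100.1^0.62·exp(0.033·40+0.04·11.3) = 10.43
  r_corr = 41.73 + 10.43 = 52.16 μm/a
Power-law: D(3) = r_corr · 3^0.523
  D(3) = 52.16 × 3^0.523 = 52.16 × 1.776 = 92.66 μm
  Mass loss = 92.66 μm × 7.85 g/cm³ = 727.3 g·m⁻²

D(3) = 727 g·m⁻²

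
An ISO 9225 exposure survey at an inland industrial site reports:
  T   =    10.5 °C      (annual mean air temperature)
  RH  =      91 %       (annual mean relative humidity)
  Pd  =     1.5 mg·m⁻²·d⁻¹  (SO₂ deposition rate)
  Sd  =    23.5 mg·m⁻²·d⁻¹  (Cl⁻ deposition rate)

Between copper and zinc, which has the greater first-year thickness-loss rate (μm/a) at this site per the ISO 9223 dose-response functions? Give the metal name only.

copper

copper: T>10 °C ⇒ hinge -0.080·(10.5−10) = -0.0400
  Pd branch = 0.0053·Pd^0.26·e^(0.059·RH+f) = 1.215 μm/a
  Sd branch = 0.01025·Sd^0.27·e^(0.036·RH+0.049·T) = 1.064 μm/a
  r_corr = 1.215 + 1.064 = 2.279 μm/a
zinc: temperature factor f = -0.071·(0.5) = -0.0355
  Pd branch = 0.0129·Pd^0.44·e^(0.046·RH+f) = 0.9786 μm/a
  Cl⁻ term: 0.0175·23.5^0.57·exp(0.008·91+0.085·10.5) = 0.535
  r_corr = 0.9786 + 0.535 = 1.514 μm/a
Ordering by μm/a: copper (2.28) > zinc (1.51)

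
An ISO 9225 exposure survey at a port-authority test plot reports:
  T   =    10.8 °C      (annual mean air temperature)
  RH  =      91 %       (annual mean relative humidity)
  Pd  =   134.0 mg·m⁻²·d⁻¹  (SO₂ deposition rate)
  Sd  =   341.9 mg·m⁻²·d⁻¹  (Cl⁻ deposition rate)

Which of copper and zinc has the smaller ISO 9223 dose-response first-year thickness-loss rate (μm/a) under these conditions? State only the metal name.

copper

copper: temperature factor f = -0.080·(0.8) = -0.0640
  sulphur-dioxide contribution → 3.813 μm/a
  chloride contribution → 2.226 μm/a
  ⇒ r_corr(copper) = 6.039 μm/a
zinc: f(T) = -0.071·(T−10) [T>10 °C] = -0.0568
  sulphur-dioxide contribution → 6.915 μm/a
  chloride contribution → 2.525 μm/a
  total first-year rate 9.44 μm/a
Ordering by μm/a: zinc (9.44) > copper (6.04)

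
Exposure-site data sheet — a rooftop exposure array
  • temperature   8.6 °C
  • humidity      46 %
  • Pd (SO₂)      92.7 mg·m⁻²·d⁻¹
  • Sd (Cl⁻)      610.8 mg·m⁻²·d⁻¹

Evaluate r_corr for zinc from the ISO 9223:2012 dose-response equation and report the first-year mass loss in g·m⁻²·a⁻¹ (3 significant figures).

zinc: T≤10 °C ⇒ hinge +0.038·(8.6−10) = -0.0532
  Pd branch = 0.0129·Pd^0.44·e^(0.046·RH+f) = 0.7447 μm/a
  Sd branch = 0.0175·Sd^0.57·e^(0.008·RH+0.085·T) = 2.034 μm/a
  r_corr = 0.7447 + 2.034 = 2.778 μm/a
Convert to mass loss: 2.778 μm/a × 7.14 g/cm³ = 19.84 g·m⁻²·a⁻¹

r_corr = 19.8 g·m⁻²·a⁻¹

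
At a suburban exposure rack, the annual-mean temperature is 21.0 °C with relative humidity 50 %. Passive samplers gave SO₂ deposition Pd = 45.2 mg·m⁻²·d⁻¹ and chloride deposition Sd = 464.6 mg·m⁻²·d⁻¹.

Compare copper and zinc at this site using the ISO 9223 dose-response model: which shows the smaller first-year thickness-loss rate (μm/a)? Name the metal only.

copper

copper: T>10 °C ⇒ hinge -0.080·(21.0−10) = -0.8800
  SO₂ term: 0.0053·45.2^0.26·exp(0.059·50-0.8800) = 0.1131
  Sd branch = 0.01025·Sd^0.27·e^(0.036·RH+0.049·T) = 0.9109 μm/a
  sum: 0.1131 + 0.9109 → r_corr = 1.024 μm/a
zinc: temperature factor f = -0.071·(11.0) = -0.7810
  Pd branch = 0.0129·Pd^0.44·e^(0.046·RH+f) = 0.3152 μm/a
  Sd branch = 0.0175·Sd^0.57·e^(0.008·RH+0.085·T) = 5.155 μm/a
  r_corr = 0.3152 + 5.155 = 5.47 μm/a
Ordering by μm/a: zinc (5.47) > copper (1.02)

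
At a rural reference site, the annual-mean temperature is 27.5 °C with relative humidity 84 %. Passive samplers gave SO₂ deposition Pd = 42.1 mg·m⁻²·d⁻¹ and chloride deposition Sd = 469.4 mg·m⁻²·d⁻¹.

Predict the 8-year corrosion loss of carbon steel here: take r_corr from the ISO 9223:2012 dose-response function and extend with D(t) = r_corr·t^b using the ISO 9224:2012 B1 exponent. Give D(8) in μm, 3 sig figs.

carbon steel: temperature factor f = -0.054·(17.5) = -0.9450
  sulphur-dioxide contribution → 25.81 μm/a
  chloride contribution → 222.1 μm/a
  ⇒ r_corr(carbon steel) = 247.9 μm/a
Power-law: D(8) = r_corr · 8^0.523
  D(8) = 247.9 × 8^0.523 = 247.9 × 2.967 = 735.5 μm

D(8) = 736 μm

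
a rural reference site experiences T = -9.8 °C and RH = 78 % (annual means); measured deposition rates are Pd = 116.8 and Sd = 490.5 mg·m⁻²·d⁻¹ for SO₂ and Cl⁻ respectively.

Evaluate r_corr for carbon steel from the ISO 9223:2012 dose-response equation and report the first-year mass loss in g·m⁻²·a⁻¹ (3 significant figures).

carbon steel: T≤10 °C ⇒ hinge +0.150·(-9.8−10) = -2.9700
  Pd branch = 1.77·Pd^0.52·e^(0.02·RH+f) = 5.137 μm/a
  Sd branch = 0.102·Sd^0.62·e^(0.033·RH+0.04·T) = 42.11 μm/a
  r_corr = 5.137 + 42.11 = 47.25 μm/a
Convert to mass loss: 47.25 μm/a × 7.85 g/cm³ = 370.9 g·m⁻²·a⁻¹

r_corr = 371 g·m⁻²·a⁻¹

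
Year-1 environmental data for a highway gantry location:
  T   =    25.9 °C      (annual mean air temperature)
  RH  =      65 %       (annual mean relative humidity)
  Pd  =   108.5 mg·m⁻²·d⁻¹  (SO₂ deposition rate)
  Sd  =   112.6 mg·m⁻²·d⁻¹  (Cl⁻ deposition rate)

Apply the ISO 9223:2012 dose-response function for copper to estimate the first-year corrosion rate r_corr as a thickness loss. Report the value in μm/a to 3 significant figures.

copper: T>10 °C ⇒ hinge -0.080·(25.9−10) = -1.2720
  sulphur-dioxide contribution → 0.2326 μm/a
  chloride contribution → 1.355 μm/a
  ⇒ r_corr(copper) = 1.588 μm/a

r_corr = 1.59 μm/a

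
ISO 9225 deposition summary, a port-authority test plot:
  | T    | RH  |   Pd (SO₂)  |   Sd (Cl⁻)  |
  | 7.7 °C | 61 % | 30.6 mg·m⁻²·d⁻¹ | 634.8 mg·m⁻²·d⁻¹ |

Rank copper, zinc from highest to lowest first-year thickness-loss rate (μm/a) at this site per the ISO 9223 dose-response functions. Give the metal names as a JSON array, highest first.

copper: temperature factor f = +0.126·(-2.3) = -0.2898
  sulphur-dioxide contribution → 0.353 μm/a
  chloride contribution → 0.7674 μm/a
  ⇒ r_corr(copper) = 1.12 μm/a
zinc: temperature factor f = +0.038·(-2.3) = -0.0874
  sulphur-dioxide contribution → 0.881 μm/a
  chloride contribution → 2.171 μm/a
  ⇒ r_corr(zinc) = 3.052 μm/a
Ordering by μm/a: zinc (3.05) > copper (1.12)

["zinc", "copper"]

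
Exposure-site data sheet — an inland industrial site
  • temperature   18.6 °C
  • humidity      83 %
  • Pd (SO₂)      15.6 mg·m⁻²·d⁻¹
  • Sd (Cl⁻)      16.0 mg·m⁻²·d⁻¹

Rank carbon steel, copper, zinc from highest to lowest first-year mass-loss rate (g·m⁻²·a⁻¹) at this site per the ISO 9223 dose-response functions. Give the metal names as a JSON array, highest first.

["carbon steel", "copper", "zinc"]

carbon steel: f(T) = -0.054·(T−10) [T>10 °C] = -0.4644
  Pd branch = 1.77·Pd^0.52·e^(0.02·RH+f) = 24.41 μm/a
  Sd branch = 0.102·Sd^0.62·e^(0.033·RH+0.04·T) = 18.53 μm/a
  sum: 24.41 + 18.53 → r_corr = 42.94 μm/a
  mass loss = 42.94 μm/a × 7.85 g/cm³ = 337.1 g·m⁻²·a⁻¹
copper: T>10 °C ⇒ hinge -0.080·(18.6−10) = -0.6880
  SO₂ term: 0.0053·15.6^0.26·exp(0.059·83-0.6880) = 0.7285
  Sd branch = 0.01025·Sd^0.27·e^(0.036·RH+0.049·T) = 1.07 μm/a
  r_corr = 0.7285 + 1.07 = 1.798 μm/a
  mass loss = 1.798 μm/a × 8.96 g/cm³ = 16.11 g·m⁻²·a⁻¹
zinc: f(T) = -0.071·(T−10) [T>10 °C] = -0.6106
  SO₂ term: 0.0129·15.6^0.44·exp(0.046·83-0.6106) = 1.068
  Cl⁻ term: 0.0175·16.0^0.57·exp(0.008·83+0.085·18.6) = 0.8024
  sum: 1.068 + 0.8024 → r_corr = 1.87 μm/a
  mass loss = 1.87 μm/a × 7.14 g/cm³ = 13.35 g·m⁻²·a⁻¹
Ordering by g·m⁻²·a⁻¹: carbon steel (337) > copper (16.1) > zinc (13.4)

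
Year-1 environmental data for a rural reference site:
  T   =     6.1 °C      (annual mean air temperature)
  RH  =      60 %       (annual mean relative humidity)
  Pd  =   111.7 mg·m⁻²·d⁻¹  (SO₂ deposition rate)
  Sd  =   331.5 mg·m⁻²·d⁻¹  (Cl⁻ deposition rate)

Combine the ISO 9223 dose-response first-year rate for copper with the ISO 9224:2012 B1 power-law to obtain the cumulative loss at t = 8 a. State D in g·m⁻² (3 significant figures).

copper: T≤10 °C ⇒ hinge +0.126·(6.1−10) = -0.4914
  sulphur-dioxide contribution → 0.3809 μm/a
  chloride contribution → 0.5743 μm/a
  ⇒ r_corr(copper) = 0.9552 μm/a
Power-law: D(8) = r_corr · 8^0.667
  D(8) = 0.9552 × 8^0.667 = 0.9552 × 4.003 = 3.823 μm
  Mass loss = 3.823 μm × 8.96 g/cm³ = 34.26 g·m⁻²

D(8) = 34.3 g·m⁻²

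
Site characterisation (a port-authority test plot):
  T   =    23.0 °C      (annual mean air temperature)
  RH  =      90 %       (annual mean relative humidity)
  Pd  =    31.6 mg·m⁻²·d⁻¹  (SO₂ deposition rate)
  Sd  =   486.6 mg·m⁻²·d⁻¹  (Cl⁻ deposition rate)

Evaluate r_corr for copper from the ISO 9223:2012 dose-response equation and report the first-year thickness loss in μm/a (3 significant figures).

r_corr = 5.22 μm/a

copper: T>10 °C ⇒ hinge -0.080·(23.0−10) = -1.0400
  SO₂ term: 0.0053·31.6^0.26·exp(0.059·90-1.0400) = 0.9303
  Sd branch = 0.01025·Sd^0.27·e^(0.036·RH+0.049·T) = 4.294 μm/a
  r_corr = 0.9303 + 4.294 = 5.224 μm/a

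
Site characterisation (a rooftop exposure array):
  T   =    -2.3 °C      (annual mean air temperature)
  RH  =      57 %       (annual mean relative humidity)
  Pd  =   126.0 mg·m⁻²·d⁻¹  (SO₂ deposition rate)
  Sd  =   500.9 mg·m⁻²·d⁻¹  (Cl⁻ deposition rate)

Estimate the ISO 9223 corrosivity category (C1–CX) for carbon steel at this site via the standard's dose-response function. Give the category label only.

C3

carbon steel: temperature factor f = +0.150·(-12.3) = -1.8450
  Pd branch = 1.77·Pd^0.52·e^(0.02·RH+f) = 10.81 μm/a
  Cl⁻ term: 0.102·500.9^0.62·exp(0.033·57+0.04·-2.3) = 28.8
  sum: 10.81 + 28.8 → r_corr = 39.61 μm/a
39.6 μm/a falls in (25, 50] for carbon steel → category C3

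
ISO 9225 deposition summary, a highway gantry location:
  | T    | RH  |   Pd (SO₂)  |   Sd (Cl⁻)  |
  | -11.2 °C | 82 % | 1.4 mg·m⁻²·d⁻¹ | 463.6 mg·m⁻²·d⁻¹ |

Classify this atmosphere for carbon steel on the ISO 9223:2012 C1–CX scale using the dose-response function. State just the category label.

C3

carbon steel: T≤10 °C ⇒ hinge +0.150·(-11.2−10) = -3.1800
  sulphur-dioxide contribution → 0.452 μm/a
  chloride contribution → 43.88 μm/a
  ⇒ r_corr(carbon steel) = 44.33 μm/a
Category bounds: 25…50 μm/a bracket r_corr ⇒ C3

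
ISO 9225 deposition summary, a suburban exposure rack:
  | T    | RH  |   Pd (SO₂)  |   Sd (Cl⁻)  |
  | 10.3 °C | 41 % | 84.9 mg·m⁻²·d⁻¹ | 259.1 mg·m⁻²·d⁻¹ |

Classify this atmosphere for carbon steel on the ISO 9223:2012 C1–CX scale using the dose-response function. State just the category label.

C4

carbon steel: f(T) = -0.054·(T−10) [T>10 °C] = -0.0162
  SO₂ term: 1.77·84.9^0.52·exp(0.02·41-0.0162) = 39.82
  Sd branch = 0.102·Sd^0.62·e^(0.033·RH+0.04·T) = 18.68 μm/a
  r_corr = 39.82 + 18.68 = 58.5 μm/a
58.5 μm/a falls in (50, 80] for carbon steel → category C4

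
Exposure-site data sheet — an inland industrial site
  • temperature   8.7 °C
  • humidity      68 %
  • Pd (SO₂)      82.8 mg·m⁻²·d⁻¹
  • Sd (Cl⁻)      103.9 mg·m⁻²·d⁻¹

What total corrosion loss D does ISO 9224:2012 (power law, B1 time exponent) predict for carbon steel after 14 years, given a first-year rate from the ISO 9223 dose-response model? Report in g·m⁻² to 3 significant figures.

D(14) = 2.52e+03 g·m⁻²

carbon steel: T≤10 °C ⇒ hinge +0.150·(8.7−10) = -0.1950
  Pd branch = 1.77·Pd^0.52·e^(0.02·RH+f) = 56.4 μm/a
  Cl⁻ term: 0.102·103.9^0.62·exp(0.033·68+0.04·8.7) = 24.24
  sum: 56.4 + 24.24 → r_corr = 80.65 μm/a
Long-term exponent b (ISO 9224 Table 2, B1) = 0.523
  D(14) = 80.65 × 14^0.523 = 80.65 × 3.976 = 320.6 μm
  Mass loss = 320.6 μm × 7.85 g/cm³ = 2517 g·m⁻²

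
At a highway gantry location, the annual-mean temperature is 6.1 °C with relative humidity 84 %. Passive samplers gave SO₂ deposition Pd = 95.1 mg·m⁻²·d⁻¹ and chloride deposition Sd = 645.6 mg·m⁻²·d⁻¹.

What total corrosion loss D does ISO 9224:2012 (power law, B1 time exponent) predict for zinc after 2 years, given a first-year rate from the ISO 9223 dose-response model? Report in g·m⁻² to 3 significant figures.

zinc: f(T) = +0.038·(T−10) [T≤10 °C] = -0.1482
  sulphur-dioxide contribution → 3.933 μm/a
  chloride contribution → 2.3 μm/a
  total first-year rate 6.233 μm/a
Long-term exponent b (ISO 9224 Table 2, B1) = 0.813
  D(2) = 6.233 × 2^0.813 = 6.233 × 1.757 = 10.95 μm
  Mass loss = 10.95 μm × 7.14 g/cm³ = 78.19 g·m⁻²

D(2) = 78.2 g·m⁻²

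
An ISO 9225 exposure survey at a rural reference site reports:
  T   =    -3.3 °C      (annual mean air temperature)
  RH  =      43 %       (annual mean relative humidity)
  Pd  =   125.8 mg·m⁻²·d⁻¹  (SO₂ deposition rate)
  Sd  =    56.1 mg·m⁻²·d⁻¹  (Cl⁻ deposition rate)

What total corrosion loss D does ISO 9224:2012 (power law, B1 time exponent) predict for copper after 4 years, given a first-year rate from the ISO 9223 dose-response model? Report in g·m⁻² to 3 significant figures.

copper: f(T) = +0.126·(T−10) [T≤10 °C] = -1.6758
  SO₂ term: 0.0053·125.8^0.26·exp(0.059·43-1.6758) = 0.04408
  Cl⁻ term: 0.01025·56.1^0.27·exp(0.036·43+0.049·-3.3) = 0.1216
  r_corr = 0.04408 + 0.1216 = 0.1657 μm/a
Long-term exponent b (ISO 9224 Table 2, B1) = 0.667
  D(4) = 0.1657 × 4^0.667 = 0.1657 × 2.521 = 0.4177 μm
  Mass loss = 0.4177 μm × 8.96 g/cm³ = 3.743 g·m⁻²

D(4) = 3.74 g·m⁻²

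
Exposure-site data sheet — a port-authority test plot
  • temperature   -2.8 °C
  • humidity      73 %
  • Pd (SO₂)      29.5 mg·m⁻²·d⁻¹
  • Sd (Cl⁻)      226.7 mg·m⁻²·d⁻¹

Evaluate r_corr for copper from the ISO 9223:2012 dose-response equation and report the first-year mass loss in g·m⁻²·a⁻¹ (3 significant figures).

copper: T≤10 °C ⇒ hinge +0.126·(-2.8−10) = -1.6128
  sulphur-dioxide contribution → 0.189 μm/a
  chloride contribution → 0.5351 μm/a
  ⇒ r_corr(copper) = 0.7241 μm/a
Convert to mass loss: 0.7241 μm/a × 8.96 g/cm³ = 6.488 g·m⁻²·a⁻¹

r_corr = 6.49 g·m⁻²·a⁻¹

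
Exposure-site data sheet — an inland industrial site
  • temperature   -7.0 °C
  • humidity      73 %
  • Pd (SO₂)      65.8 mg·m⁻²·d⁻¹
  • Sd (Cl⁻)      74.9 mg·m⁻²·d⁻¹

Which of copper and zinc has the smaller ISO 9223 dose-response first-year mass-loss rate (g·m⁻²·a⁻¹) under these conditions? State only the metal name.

copper: f(T) = +0.126·(T−10) [T≤10 °C] = -2.1420
  SO₂ term: 0.0053·65.8^0.26·exp(0.059·73-2.1420) = 0.1372
  Sd branch = 0.01025·Sd^0.27·e^(0.036·RH+0.049·T) = 0.323 μm/a
  sum: 0.1372 + 0.323 → r_corr = 0.4602 μm/a
  mass loss = 0.4602 μm/a × 8.96 g/cm³ = 4.123 g·m⁻²·a⁻¹
zinc: f(T) = +0.038·(T−10) [T≤10 °C] = -0.6460
  Pd branch = 0.0129·Pd^0.44·e^(0.046·RH+f) = 1.226 μm/a
  Sd branch = 0.0175·Sd^0.57·e^(0.008·RH+0.085·T) = 0.2026 μm/a
  sum: 1.226 + 0.2026 → r_corr = 1.428 μm/a
  mass loss = 1.428 μm/a × 7.14 g/cm³ = 10.2 g·m⁻²·a⁻¹
Ordering by g·m⁻²·a⁻¹: zinc (10.2) > copper (4.12)

copper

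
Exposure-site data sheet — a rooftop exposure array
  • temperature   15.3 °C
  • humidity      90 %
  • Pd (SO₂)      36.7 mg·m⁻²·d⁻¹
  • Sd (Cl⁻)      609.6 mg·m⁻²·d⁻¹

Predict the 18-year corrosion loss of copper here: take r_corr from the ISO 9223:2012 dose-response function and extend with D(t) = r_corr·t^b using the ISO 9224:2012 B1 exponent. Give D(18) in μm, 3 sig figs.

D(18) = 33.8 μm

copper: temperature factor f = -0.080·(5.3) = -0.4240
  SO₂ term: 0.0053·36.7^0.26·exp(0.059·90-0.4240) = 1.791
  Sd branch = 0.01025·Sd^0.27·e^(0.036·RH+0.049·T) = 3.129 μm/a
  sum: 1.791 + 3.129 → r_corr = 4.92 μm/a
ISO 9224: D(t) = r_corr · t^b with b = 0.667 (copper, B1)
  D(18) = 4.92 × 18^0.667 = 4.92 × 6.875 = 33.82 μm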